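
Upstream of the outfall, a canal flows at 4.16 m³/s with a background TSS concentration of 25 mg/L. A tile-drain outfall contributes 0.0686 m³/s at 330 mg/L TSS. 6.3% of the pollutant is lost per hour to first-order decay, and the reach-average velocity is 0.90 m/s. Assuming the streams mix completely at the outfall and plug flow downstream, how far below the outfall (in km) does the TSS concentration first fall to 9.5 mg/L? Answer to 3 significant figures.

57.2 km

Mass balance: C = (4.160·25.00 + 0.06860·330.0) / 4.229 = 126.6/4.229 = 29.95 mg/L.
6.3%/h lost → k = −ln(1 − 0.063) = 0.06507 h⁻¹.
Set 29.95·exp(−k·t) = 9.5 → t = ln(29.95/9.5)/k = 63520 s = 17.64 h.
Distance = v·t = 0.90·63520 = 57170 m = 57.17 km.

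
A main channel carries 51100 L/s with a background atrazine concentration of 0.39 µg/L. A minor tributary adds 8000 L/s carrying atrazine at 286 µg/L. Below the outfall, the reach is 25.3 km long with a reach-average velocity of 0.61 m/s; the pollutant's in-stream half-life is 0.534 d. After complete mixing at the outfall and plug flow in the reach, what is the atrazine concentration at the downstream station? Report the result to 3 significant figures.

20.9 µg/L

Mass balance: C = (51100·0.3900 + 8000·286.0) / 59100 = 2308000/59100 = 39.05 µg/L.
Travel time t = 25.3·1000 / 0.61 = 41480 s = 11.52 h.
Half-life 0.534 d → k = ln 2 / 0.534 = 1.298 d⁻¹.
Decay over the reach: 39.05·exp(−kt) = 39.05·0.5363 = 20.94 µg/L.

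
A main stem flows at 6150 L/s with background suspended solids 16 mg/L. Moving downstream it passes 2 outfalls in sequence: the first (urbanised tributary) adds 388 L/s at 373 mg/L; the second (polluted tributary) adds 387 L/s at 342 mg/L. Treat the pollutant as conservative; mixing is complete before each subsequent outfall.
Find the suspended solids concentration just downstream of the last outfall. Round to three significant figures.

54.2 mg/L

After outfall 1: Q = 6150 + 388.0 = 6538 L/s; C = (6150·16.00 + 388.0·373.0)/6538 = 37.19 mg/L.
After outfall 2: Q = 6538 + 387.0 = 6925 L/s; C = (6538·37.19 + 387.0·342.0)/6925 = 54.22 mg/L.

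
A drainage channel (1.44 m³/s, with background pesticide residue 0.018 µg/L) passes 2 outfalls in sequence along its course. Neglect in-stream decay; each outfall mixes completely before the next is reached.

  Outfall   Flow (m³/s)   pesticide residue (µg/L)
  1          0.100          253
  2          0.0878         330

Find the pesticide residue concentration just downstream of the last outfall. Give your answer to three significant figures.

33.4 µg/L

Below outfall 1: Q → 1.540 m³/s, C = (1.440·0.01800 + 0.1000·253.0)/1.540 = 16.45 µg/L.
Below outfall 2: Q → 1.628 m³/s, C = (1.540·16.45 + 0.08780·330.0)/1.628 = 33.36 µg/L.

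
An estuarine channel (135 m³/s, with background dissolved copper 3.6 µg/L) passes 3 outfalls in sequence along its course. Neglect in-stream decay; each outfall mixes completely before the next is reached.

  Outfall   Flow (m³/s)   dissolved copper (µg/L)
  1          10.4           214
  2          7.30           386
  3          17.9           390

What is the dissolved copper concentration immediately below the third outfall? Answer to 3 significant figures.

After outfall 1: Q = 135.0 + 10.40 = 145.4 m³/s; C = (135.0·3.600 + 10.40·214.0)/145.4 = 18.65 µg/L.
After outfall 2: Q = 145.4 + 7.300 = 152.7 m³/s; C = (145.4·18.65 + 7.300·386.0)/152.7 = 36.21 µg/L.
After outfall 3: Q = 152.7 + 17.90 = 170.6 m³/s; C = (152.7·36.21 + 17.90·390.0)/170.6 = 73.33 µg/L.

73.3 µg/L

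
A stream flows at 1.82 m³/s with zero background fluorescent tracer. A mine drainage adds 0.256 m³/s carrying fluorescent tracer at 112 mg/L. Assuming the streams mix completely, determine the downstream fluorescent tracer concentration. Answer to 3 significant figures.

13.8 mg/L

Mixed concentration C = ΣQC/ΣQ = (1.820·0 + 0.2560·112.0) / 2.076 = 28.67/2.076 = 13.81 mg/L.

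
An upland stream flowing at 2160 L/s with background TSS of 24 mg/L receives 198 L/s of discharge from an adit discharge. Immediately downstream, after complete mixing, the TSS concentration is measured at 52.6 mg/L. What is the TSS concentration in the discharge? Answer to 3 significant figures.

365 mg/L

Mass balance: 2160·24.00 + 198.0·Cₑ = 2358·52.60
→ Cₑ = (2358·52.60 − 2160·24.00) / 198.0 = 364.6 mg/L.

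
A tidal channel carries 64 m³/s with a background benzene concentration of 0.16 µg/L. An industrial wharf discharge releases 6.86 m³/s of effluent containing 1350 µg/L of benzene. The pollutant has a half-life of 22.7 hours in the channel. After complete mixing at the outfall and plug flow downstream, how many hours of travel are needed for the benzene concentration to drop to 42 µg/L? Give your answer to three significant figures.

37.2 h

Conservation of mass: C = (64.00·0.1600 + 6.860·1350) / 70.86 = 9271/70.86 = 130.8 µg/L.
Half-life 22.7 h → k = ln 2 / 22.7 = 0.03054 h⁻¹ = 0.7328 d⁻¹.
130.8·exp(−k·t) = 42 → t = ln(130.8/42)/k = 134000 s = 37.21 h.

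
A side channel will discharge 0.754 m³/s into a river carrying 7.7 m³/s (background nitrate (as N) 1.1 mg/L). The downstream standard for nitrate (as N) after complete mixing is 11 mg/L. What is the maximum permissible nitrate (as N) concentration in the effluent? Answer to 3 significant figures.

At the limit, (Qr·Cr + Qe·Cₑ)/(Qr + Qe) = 11:
Cₑ = (8.454·11 − 7.700·1.100) / 0.7540 = 112.1 mg/L.

112 mg/L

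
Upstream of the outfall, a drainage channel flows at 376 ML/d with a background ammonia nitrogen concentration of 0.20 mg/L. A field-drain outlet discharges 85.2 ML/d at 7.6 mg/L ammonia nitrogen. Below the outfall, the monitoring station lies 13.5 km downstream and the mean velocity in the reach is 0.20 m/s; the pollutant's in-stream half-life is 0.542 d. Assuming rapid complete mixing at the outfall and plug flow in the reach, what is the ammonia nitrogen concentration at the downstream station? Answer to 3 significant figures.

0.577 mg/L

Mass balance: C = (376.0·0.2000 + 85.20·7.600) / 461.2 = 722.7/461.2 = 1.567 mg/L.
Travel time t = 13.5·1000 / 0.20 = 67500 s = 18.75 h.
Half-life 0.542 d → k = ln 2 / 0.542 = 1.279 d⁻¹.
Applying C = C₀e^(−kt): 1.567 × 0.3682 = 0.5770 mg/L.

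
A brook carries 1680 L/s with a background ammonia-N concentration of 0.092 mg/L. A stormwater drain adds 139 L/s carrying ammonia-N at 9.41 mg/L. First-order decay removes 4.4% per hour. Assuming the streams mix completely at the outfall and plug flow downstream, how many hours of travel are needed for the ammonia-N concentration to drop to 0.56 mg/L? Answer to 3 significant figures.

8.04 h

After mixing, C = (1680·0.09200 + 139.0·9.410) / 1819 = 1463/1819 = 0.8040 mg/L.
4.4%/h lost → k = −ln(1 − 0.044) = 0.04500 h⁻¹.
0.8040·exp(−k·t) = 0.56 → t = ln(0.8040/0.56)/k = 28940 s = 8.039 h.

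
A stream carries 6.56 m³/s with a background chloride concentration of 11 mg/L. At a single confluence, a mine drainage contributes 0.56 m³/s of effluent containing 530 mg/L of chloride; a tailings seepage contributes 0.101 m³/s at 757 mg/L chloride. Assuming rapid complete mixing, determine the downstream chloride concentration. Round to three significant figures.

Flow-weighted average: C = (6.560·11.00 + 0.5600·530.0 + 0.1010·757.0) / 7.221 = 445.4/7.221 = 61.68 mg/L.

61.7 mg/L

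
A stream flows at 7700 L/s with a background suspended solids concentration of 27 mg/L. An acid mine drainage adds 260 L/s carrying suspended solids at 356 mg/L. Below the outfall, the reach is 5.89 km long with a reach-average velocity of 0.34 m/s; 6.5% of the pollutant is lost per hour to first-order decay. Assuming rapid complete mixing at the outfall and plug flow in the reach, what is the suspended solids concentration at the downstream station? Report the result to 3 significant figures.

27.3 mg/L

Mass balance: C = (7700·27.00 + 260.0·356.0) / 7960 = 300500/7960 = 37.75 mg/L.
Travel time t = 5.89·1000 / 0.34 = 17320 s = 4.812 h.
6.5%/h lost → k = −ln(1 − 0.065) = 0.06721 h⁻¹.
Decay over the reach: 37.75·exp(−kt) = 37.75·0.7237 = 27.32 mg/L.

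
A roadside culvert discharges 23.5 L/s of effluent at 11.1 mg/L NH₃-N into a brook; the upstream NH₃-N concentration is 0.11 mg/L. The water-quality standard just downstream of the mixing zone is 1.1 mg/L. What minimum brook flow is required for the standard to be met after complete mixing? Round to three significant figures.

Set C_mix = 1.1: (Q·0.1100 + 23.50·11.10) / (Q + 23.50) = 1.1
→ Q = 23.50·(11.10 − 1.1)/(1.1 − 0.1100) = 237.4 L/s.

237 L/s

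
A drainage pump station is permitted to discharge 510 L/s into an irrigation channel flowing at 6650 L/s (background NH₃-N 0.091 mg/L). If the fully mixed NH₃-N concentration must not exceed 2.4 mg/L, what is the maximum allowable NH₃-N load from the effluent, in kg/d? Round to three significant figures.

1430 kg/d

Mass balance at the limit: 6650·0.09100 + 510.0·Cₑ = 7160·2.4 → Cₑ = 32.51 mg/L.
510.0 L/s = 0.5100 m³/s. Load = 0.5100 m³/s × 32.51 g/m³ × 86 400 s/d = 1432 kg/d.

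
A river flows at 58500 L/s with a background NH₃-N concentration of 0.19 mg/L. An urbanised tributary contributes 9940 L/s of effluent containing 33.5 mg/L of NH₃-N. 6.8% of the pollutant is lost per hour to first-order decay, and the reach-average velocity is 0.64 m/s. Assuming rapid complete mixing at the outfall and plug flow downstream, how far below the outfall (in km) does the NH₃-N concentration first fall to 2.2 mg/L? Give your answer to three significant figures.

27.0 km

After mixing, C = (58500·0.1900 + 9940·33.50) / 68440 = 344100/68440 = 5.028 mg/L.
6.8%/h lost → k = −ln(1 − 0.068) = 0.07042 h⁻¹.
Set 5.028·exp(−k·t) = 2.2 → t = ln(5.028/2.2)/k = 42250 s = 11.74 h.
Distance = v·t = 0.64·42250 = 27040 m = 27.04 km.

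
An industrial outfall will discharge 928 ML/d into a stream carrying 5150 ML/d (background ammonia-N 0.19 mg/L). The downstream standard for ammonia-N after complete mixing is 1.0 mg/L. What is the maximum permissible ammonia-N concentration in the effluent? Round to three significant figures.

5.50 mg/L

At the limit, (Qr·Cr + Qe·Cₑ)/(Qr + Qe) = 1.0:
Cₑ = (6078·1.0 − 5150·0.1900) / 928.0 = 5.495 mg/L.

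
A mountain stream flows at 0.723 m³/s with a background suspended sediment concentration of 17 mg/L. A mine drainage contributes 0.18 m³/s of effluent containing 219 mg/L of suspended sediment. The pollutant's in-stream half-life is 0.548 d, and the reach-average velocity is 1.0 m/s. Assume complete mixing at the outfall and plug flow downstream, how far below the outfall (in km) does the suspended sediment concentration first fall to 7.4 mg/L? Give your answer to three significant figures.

140 km

Conservation of mass: C = (0.7230·17.00 + 0.1800·219.0) / 0.9030 = 51.71/0.9030 = 57.27 mg/L.
Half-life 0.548 d → k = ln 2 / 0.548 = 1.265 d⁻¹.
Set 57.27·exp(−k·t) = 7.4 → t = ln(57.27/7.4)/k = 139800 s = 38.83 h.
Distance = v·t = 1.0·139800 = 139800 m = 139.8 km.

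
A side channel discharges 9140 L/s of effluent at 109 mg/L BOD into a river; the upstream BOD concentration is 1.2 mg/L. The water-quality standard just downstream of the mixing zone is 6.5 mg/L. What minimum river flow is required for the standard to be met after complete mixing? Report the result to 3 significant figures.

177000 L/s

Set C_mix = 6.5: (Q·1.200 + 9140·109.0) / (Q + 9140) = 6.5
→ Q = 9140·(109.0 − 6.5)/(6.5 − 1.200) = 176800 L/s.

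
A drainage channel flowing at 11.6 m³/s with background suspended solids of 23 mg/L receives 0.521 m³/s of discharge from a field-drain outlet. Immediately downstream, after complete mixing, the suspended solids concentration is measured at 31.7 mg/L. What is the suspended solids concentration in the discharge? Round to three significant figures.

225 mg/L

Mass balance: 11.60·23.00 + 0.5210·Cₑ = 12.12·31.70
→ Cₑ = (12.12·31.70 − 11.60·23.00) / 0.5210 = 225.4 mg/L.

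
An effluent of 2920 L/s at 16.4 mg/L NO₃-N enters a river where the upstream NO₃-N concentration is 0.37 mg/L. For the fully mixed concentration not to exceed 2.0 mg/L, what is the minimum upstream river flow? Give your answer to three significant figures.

Set C_mix = 2.0: (Q·0.3700 + 2920·16.40) / (Q + 2920) = 2.0
→ Q = 2920·(16.40 − 2.0)/(2.0 − 0.3700) = 25800 L/s.

25800 L/s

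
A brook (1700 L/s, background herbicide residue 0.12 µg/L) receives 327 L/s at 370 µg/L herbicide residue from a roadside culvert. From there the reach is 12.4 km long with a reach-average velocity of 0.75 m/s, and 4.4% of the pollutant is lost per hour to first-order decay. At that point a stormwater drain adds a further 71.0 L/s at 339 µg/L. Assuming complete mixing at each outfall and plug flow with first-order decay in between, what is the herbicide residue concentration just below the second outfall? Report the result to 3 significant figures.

Mass balance: C = (1700·0.1200 + 327.0·370.0) / 2027 = 121200/2027 = 59.79 µg/L; combined flow 2027 L/s.
Travel time t = 12.4·1000 / 0.75 = 16530 s = 4.593 h.
4.4%/h lost → k = −ln(1 − 0.044) = 0.04500 h⁻¹.
First-order decay: C = 59.79·exp(−k·t) = 59.79·0.8133 = 48.63 µg/L.
Second outfall: C = (2027·48.63 + 71.00·339.0)/2098 = 58.45 µg/L.

58.5 µg/L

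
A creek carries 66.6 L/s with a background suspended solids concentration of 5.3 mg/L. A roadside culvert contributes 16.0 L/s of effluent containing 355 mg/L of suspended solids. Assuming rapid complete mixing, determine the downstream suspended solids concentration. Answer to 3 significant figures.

Flow-weighted average: C = (66.60·5.300 + 16.00·355.0) / 82.60 = 6033/82.60 = 73.04 mg/L.

73.0 mg/L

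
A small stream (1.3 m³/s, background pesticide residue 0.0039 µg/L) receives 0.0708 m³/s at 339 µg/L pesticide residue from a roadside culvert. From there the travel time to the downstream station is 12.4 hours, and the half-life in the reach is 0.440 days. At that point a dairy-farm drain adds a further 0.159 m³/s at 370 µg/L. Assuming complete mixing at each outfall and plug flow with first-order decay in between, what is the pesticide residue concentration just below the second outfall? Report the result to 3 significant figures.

45.4 µg/L

Flow-weighted average: C = (1.300·0.003900 + 0.07080·339.0) / 1.371 = 24.01/1.371 = 17.51 µg/L; combined flow 1.371 m³/s.
Half-life 0.440 d → k = ln 2 / 0.440 = 1.575 d⁻¹.
Decay over the reach: 17.51·exp(−kt) = 17.51·0.4431 = 7.760 µg/L.
Second outfall: C = (1.371·7.760 + 0.1590·370.0)/1.530 = 45.41 µg/L.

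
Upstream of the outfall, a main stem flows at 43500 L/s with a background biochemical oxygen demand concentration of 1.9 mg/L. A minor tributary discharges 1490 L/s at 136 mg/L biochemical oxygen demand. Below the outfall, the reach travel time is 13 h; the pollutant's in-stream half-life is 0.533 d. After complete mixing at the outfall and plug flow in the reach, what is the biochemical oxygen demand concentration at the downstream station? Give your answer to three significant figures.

After mixing, C = (43500·1.900 + 1490·136.0) / 44990 = 285300/44990 = 6.341 mg/L.
Half-life 0.533 d → k = ln 2 / 0.533 = 1.300 d⁻¹.
Applying C = C₀e^(−kt): 6.341 × 0.4944 = 3.135 mg/L.

3.14 mg/L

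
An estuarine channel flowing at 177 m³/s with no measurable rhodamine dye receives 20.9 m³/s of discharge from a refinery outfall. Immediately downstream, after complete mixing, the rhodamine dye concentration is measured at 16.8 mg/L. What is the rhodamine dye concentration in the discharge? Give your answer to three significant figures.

159 mg/L

Mass balance: 177.0·0 + 20.90·Cₑ = 197.9·16.80
→ Cₑ = (197.9·16.80 − 177.0·0) / 20.90 = 159.1 mg/L.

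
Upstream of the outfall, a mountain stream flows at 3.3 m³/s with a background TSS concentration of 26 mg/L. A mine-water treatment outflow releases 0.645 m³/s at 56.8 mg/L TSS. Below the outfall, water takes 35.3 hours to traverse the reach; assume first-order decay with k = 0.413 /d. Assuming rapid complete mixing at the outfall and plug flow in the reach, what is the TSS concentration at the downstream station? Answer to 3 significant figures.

16.9 mg/L

Mixed concentration C = ΣQC/ΣQ = (3.300·26.00 + 0.6450·56.80) / 3.945 = 122.4/3.945 = 31.04 mg/L.
After decay, C = 31.04 × e^(−kt) = 31.04 × 0.5447 = 16.91 mg/L.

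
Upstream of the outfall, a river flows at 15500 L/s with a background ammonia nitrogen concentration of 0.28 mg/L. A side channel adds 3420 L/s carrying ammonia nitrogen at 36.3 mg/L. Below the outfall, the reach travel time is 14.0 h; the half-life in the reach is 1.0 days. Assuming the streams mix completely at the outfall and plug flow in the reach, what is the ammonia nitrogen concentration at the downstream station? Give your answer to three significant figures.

4.53 mg/L

Mass balance: C = (15500·0.2800 + 3420·36.30) / 18920 = 128500/18920 = 6.791 mg/L.
Half-life 1.0 d → k = ln 2 / 1.0 = 0.6931 d⁻¹.
After decay, C = 6.791 × e^(−kt) = 6.791 × 0.6674 = 4.532 mg/L.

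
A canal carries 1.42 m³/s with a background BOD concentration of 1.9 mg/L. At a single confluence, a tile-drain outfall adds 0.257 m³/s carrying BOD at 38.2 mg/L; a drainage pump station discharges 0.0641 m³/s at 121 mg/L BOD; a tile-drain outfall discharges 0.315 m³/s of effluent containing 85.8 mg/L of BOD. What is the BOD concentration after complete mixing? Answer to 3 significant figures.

Conservation of mass: C = (1.420·1.900 + 0.2570·38.20 + 0.06410·121.0 + 0.3150·85.80) / 2.056 = 47.30/2.056 = 23.00 mg/L.

23.0 mg/L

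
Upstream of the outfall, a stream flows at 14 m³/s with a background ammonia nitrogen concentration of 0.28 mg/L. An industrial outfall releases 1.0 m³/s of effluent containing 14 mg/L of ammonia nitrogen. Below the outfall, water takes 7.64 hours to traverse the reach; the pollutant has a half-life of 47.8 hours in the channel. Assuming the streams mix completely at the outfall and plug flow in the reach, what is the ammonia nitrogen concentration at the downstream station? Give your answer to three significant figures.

Mixed concentration C = ΣQC/ΣQ = (14.00·0.2800 + 1.000·14.00) / 15.00 = 17.92/15.00 = 1.195 mg/L.
Half-life 47.8 h → k = ln 2 / 47.8 = 0.01450 h⁻¹ = 0.3480 d⁻¹.
First-order decay: C = 1.195·exp(−k·t) = 1.195·0.8951 = 1.069 mg/L.

1.07 mg/L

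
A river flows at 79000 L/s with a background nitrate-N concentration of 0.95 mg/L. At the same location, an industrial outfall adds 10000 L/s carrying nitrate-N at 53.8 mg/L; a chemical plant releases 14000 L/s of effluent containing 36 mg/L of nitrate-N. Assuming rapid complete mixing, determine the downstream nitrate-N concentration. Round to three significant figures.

After mixing, C = (79000·0.9500 + 10000·53.80 + 14000·36.00) / 103000 = 1117000/103000 = 10.85 mg/L.

10.8 mg/L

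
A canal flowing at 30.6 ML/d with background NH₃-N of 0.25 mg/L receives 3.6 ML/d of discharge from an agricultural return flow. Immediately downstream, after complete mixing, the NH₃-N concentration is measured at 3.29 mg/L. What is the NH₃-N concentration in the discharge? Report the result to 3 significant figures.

29.1 mg/L

Mass balance: 30.60·0.2500 + 3.600·Cₑ = 34.20·3.290
→ Cₑ = (34.20·3.290 − 30.60·0.2500) / 3.600 = 29.13 mg/L.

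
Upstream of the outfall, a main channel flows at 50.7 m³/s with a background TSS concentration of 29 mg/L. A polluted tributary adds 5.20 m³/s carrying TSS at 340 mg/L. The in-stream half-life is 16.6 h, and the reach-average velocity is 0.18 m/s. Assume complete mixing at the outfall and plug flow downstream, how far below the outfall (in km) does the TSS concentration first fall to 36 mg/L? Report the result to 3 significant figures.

7.38 km

After mixing, C = (50.70·29.00 + 5.200·340.0) / 55.90 = 3238/55.90 = 57.93 mg/L.
Half-life 16.6 h → k = ln 2 / 16.6 = 0.04176 h⁻¹ = 1.002 d⁻¹.
Set 57.93·exp(−k·t) = 36 → t = ln(57.93/36)/k = 41010 s = 11.39 h.
Distance = v·t = 0.18·41010 = 7383 m = 7.383 km.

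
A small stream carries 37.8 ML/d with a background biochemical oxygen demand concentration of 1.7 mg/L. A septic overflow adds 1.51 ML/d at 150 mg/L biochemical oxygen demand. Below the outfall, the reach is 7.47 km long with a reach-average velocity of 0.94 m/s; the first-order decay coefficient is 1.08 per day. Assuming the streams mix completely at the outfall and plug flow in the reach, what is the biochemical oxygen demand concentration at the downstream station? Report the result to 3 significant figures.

Conservation of mass: C = (37.80·1.700 + 1.510·150.0) / 39.31 = 290.8/39.31 = 7.397 mg/L.
Travel time t = 7.47·1000 / 0.94 = 7947 s = 2.207 h.
After decay, C = 7.397 × e^(−kt) = 7.397 × 0.9054 = 6.697 mg/L.

6.70 mg/L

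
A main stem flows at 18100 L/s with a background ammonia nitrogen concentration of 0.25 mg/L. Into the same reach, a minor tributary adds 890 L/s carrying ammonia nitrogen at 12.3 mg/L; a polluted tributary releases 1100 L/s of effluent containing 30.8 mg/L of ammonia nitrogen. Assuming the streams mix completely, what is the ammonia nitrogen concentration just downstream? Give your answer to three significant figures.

Mass balance: C = (18100·0.2500 + 890.0·12.30 + 1100·30.80) / 20090 = 49350/20090 = 2.457 mg/L.

2.46 mg/L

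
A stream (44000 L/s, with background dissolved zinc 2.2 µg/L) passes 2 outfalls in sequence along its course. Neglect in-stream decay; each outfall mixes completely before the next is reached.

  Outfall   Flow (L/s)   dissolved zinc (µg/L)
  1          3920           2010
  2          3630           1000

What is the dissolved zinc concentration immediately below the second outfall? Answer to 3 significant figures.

Outfall 1: combined Q = 47920 L/s; C = (44000·2.200 + 3920·2010)/47920 = 166.4 µg/L.
Outfall 2: combined Q = 51550 L/s; C = (47920·166.4 + 3630·1000)/51550 = 225.1 µg/L.

225 µg/L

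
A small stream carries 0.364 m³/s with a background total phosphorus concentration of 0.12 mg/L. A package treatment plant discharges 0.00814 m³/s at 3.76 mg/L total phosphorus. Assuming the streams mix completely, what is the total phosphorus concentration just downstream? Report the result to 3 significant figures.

0.200 mg/L

Conservation of mass: C = (0.3640·0.1200 + 0.008140·3.760) / 0.3721 = 0.07429/0.3721 = 0.1996 mg/L.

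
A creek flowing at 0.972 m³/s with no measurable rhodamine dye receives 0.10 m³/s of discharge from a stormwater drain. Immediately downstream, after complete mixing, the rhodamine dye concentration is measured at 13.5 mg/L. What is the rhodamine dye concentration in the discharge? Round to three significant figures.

Mass balance: 0.9720·0 + 0.1000·Cₑ = 1.072·13.50
→ Cₑ = (1.072·13.50 − 0.9720·0) / 0.1000 = 144.7 mg/L.

145 mg/L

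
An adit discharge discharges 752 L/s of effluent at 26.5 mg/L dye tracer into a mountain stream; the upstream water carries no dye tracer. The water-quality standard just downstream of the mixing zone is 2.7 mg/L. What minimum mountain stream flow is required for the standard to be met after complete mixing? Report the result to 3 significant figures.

Set C_mix = 2.7: (Q·0 + 752.0·26.50) / (Q + 752.0) = 2.7
→ Q = 752.0·(26.50 − 2.7)/(2.7 − 0) = 6629 L/s.

6630 L/s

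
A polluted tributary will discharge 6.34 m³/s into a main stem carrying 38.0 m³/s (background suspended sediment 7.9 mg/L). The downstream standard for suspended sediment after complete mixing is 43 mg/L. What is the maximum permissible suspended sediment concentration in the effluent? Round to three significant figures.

At the limit, (Qr·Cr + Qe·Cₑ)/(Qr + Qe) = 43:
Cₑ = (44.34·43 − 38.00·7.900) / 6.340 = 253.4 mg/L.

253 mg/L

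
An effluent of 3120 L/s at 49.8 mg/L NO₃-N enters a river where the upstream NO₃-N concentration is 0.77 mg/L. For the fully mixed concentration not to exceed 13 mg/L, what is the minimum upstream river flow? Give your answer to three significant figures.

Set C_mix = 13: (Q·0.7700 + 3120·49.80) / (Q + 3120) = 13
→ Q = 3120·(49.80 − 13)/(13 − 0.7700) = 9388 L/s.

9390 L/s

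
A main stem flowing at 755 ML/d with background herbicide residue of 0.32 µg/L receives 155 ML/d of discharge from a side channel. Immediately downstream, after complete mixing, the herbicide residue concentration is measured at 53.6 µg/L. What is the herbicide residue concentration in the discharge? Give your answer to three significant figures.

313 µg/L

Mass balance: 755.0·0.3200 + 155.0·Cₑ = 910.0·53.60
→ Cₑ = (910.0·53.60 − 755.0·0.3200) / 155.0 = 313.1 µg/L.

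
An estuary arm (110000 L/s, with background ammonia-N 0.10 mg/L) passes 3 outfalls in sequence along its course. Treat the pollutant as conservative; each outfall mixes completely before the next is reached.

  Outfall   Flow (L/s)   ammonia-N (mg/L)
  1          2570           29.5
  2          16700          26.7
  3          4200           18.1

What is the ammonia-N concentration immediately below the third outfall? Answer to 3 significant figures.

After outfall 1: Q = 110000 + 2570 = 112600 L/s; C = (110000·0.1000 + 2570·29.50)/112600 = 0.7712 mg/L.
After outfall 2: Q = 112600 + 16700 = 129300 L/s; C = (112600·0.7712 + 16700·26.70)/129300 = 4.121 mg/L.
After outfall 3: Q = 129300 + 4200 = 133500 L/s; C = (129300·4.121 + 4200·18.10)/133500 = 4.561 mg/L.

4.56 mg/L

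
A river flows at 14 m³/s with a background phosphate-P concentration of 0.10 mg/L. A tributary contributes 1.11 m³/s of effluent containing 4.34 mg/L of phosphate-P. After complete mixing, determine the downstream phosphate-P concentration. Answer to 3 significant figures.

0.411 mg/L

After mixing, C = (14.00·0.1000 + 1.110·4.340) / 15.11 = 6.217/15.11 = 0.4115 mg/L.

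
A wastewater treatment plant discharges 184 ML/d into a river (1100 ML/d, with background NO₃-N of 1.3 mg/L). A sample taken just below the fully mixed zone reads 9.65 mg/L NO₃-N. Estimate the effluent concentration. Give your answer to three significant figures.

59.6 mg/L

Mass balance: 1100·1.300 + 184.0·Cₑ = 1284·9.650
→ Cₑ = (1284·9.650 − 1100·1.300) / 184.0 = 59.57 mg/L.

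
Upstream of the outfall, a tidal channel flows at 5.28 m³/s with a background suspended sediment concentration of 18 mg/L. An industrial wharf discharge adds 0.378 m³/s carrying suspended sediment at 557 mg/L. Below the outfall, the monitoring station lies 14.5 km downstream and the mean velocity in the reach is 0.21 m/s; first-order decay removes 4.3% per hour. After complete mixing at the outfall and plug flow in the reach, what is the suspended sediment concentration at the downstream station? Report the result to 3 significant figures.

Flow-weighted average: C = (5.280·18.00 + 0.3780·557.0) / 5.658 = 305.6/5.658 = 54.01 mg/L.
Travel time t = 14.5·1000 / 0.21 = 69050 s = 19.18 h.
4.3%/h lost → k = −ln(1 − 0.043) = 0.04395 h⁻¹.
Applying C = C₀e^(−kt): 54.01 × 0.4304 = 23.25 mg/L.

23.2 mg/L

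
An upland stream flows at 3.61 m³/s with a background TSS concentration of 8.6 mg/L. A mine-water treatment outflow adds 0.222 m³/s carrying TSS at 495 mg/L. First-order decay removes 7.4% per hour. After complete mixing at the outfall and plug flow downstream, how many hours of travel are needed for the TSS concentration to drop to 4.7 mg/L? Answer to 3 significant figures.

Mass balance: C = (3.610·8.600 + 0.2220·495.0) / 3.832 = 140.9/3.832 = 36.78 mg/L.
7.4%/h lost → k = −ln(1 − 0.074) = 0.07688 h⁻¹.
36.78·exp(−k·t) = 4.7 → t = ln(36.78/4.7)/k = 96340 s = 26.76 h.

26.8 h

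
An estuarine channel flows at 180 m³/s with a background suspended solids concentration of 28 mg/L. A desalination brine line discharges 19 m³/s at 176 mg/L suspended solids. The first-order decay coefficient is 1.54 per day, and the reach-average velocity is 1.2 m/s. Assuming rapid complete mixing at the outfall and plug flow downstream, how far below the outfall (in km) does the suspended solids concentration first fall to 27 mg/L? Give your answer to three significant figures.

30.0 km

Conservation of mass: C = (180.0·28.00 + 19.00·176.0) / 199.0 = 8384/199.0 = 42.13 mg/L.
Set 42.13·exp(−k·t) = 27 → t = ln(42.13/27)/k = 24960 s = 6.934 h.
Distance = v·t = 1.2·24960 = 29960 m = 29.96 km.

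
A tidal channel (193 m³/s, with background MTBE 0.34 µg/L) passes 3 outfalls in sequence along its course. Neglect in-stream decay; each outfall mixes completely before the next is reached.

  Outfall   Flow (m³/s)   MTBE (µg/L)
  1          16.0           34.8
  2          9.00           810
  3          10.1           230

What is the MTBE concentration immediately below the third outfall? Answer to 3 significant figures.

Below outfall 1: Q → 209.0 m³/s, C = (193.0·0.3400 + 16.00·34.80)/209.0 = 2.978 µg/L.
Below outfall 2: Q → 218.0 m³/s, C = (209.0·2.978 + 9.000·810.0)/218.0 = 36.30 µg/L.
Below outfall 3: Q → 228.1 m³/s, C = (218.0·36.30 + 10.10·230.0)/228.1 = 44.87 µg/L.

44.9 µg/L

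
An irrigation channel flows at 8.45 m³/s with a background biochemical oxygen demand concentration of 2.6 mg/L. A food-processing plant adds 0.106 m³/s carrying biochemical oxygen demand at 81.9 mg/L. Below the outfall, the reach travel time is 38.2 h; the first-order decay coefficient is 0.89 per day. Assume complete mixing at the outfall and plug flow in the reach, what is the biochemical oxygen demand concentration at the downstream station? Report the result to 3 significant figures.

0.869 mg/L

Conservation of mass: C = (8.450·2.600 + 0.1060·81.90) / 8.556 = 30.65/8.556 = 3.582 mg/L.
After decay, C = 3.582 × e^(−kt) = 3.582 × 0.2425 = 0.8689 mg/L.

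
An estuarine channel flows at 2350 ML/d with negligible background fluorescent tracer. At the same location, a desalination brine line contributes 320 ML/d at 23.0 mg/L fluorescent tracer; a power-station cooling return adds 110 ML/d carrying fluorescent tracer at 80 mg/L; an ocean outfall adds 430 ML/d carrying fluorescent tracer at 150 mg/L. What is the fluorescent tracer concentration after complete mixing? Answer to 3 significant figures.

Mixed concentration C = ΣQC/ΣQ = (2350·0 + 320.0·23.00 + 110.0·80.00 + 430.0·150.0) / 3210 = 80660/3210 = 25.13 mg/L.

25.1 mg/L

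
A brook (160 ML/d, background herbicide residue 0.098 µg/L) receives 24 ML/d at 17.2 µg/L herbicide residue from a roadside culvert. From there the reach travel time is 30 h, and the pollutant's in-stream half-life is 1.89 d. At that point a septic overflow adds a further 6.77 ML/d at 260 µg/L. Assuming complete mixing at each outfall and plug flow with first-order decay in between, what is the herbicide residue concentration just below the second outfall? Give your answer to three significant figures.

Conservation of mass: C = (160.0·0.09800 + 24.00·17.20) / 184.0 = 428.5/184.0 = 2.329 µg/L; combined flow 184.0 ML/d.
Half-life 1.89 d → k = ln 2 / 1.89 = 0.3667 d⁻¹.
After decay, C = 2.329 × e^(−kt) = 2.329 × 0.6323 = 1.472 µg/L.
At the second outfall, C = (184.0·1.472 + 6.770·260.0) / (184.0 + 6.770) = 10.65 µg/L.

10.6 µg/L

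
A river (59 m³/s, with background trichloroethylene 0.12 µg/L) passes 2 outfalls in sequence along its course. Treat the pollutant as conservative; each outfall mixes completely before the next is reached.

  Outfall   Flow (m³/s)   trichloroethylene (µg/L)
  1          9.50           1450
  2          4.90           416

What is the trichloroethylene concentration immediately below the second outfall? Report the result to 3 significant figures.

Outfall 1: combined Q = 68.50 m³/s; C = (59.00·0.1200 + 9.500·1450)/68.50 = 201.2 µg/L.
Outfall 2: combined Q = 73.40 m³/s; C = (68.50·201.2 + 4.900·416.0)/73.40 = 215.5 µg/L.

216 µg/L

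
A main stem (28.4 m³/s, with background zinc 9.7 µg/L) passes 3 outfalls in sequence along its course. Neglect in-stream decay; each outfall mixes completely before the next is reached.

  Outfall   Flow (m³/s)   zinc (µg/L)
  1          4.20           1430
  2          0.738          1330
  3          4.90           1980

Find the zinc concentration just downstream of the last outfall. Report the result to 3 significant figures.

Below outfall 1: Q → 32.60 m³/s, C = (28.40·9.700 + 4.200·1430)/32.60 = 192.7 µg/L.
Below outfall 2: Q → 33.34 m³/s, C = (32.60·192.7 + 0.7380·1330)/33.34 = 217.9 µg/L.
Below outfall 3: Q → 38.24 m³/s, C = (33.34·217.9 + 4.900·1980)/38.24 = 443.7 µg/L.

444 µg/L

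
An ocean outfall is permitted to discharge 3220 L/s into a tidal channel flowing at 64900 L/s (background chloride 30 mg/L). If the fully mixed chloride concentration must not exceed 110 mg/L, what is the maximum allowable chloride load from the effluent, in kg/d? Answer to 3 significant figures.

Mass balance at the limit: 64900·30.00 + 3220·Cₑ = 68120·110 → Cₑ = 1722 mg/L.
3220 L/s = 3.220 m³/s. Load = 3.220 m³/s × 1722 g/m³ × 86 400 s/d = 479200 kg/d.

479000 kg/d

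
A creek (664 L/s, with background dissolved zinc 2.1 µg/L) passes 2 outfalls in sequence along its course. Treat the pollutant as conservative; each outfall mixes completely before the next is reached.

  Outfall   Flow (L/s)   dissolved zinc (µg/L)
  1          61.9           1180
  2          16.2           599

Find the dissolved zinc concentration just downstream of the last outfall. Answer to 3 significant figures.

After outfall 1: Q = 664.0 + 61.90 = 725.9 L/s; C = (664.0·2.100 + 61.90·1180)/725.9 = 102.5 µg/L.
After outfall 2: Q = 725.9 + 16.20 = 742.1 L/s; C = (725.9·102.5 + 16.20·599.0)/742.1 = 113.4 µg/L.

113 µg/L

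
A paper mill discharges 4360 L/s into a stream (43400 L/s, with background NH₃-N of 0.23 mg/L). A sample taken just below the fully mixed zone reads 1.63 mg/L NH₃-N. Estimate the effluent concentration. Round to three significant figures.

15.6 mg/L

Mass balance: 43400·0.2300 + 4360·Cₑ = 47760·1.630
→ Cₑ = (47760·1.630 − 43400·0.2300) / 4360 = 15.57 mg/L.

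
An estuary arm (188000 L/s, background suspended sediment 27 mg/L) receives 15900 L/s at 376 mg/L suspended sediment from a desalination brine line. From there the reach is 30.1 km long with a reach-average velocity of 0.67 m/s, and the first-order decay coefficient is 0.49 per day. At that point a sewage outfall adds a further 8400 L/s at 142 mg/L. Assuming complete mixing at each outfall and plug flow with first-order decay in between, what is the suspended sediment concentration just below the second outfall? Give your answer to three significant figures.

46.0 mg/L

Mass balance: C = (188000·27.00 + 15900·376.0) / 203900 = 11050000/203900 = 54.21 mg/L; combined flow 203900 L/s.
Travel time t = 30.1·1000 / 0.67 = 44930 s = 12.48 h.
First-order decay: C = 54.21·exp(−k·t) = 54.21·0.7751 = 42.02 mg/L.
Second outfall: C = (203900·42.02 + 8400·142.0)/212300 = 45.98 mg/L.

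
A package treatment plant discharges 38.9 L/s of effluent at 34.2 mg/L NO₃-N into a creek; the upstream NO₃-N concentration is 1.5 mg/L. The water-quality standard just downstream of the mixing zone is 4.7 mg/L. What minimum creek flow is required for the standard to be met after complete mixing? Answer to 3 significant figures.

359 L/s

Set C_mix = 4.7: (Q·1.500 + 38.90·34.20) / (Q + 38.90) = 4.7
→ Q = 38.90·(34.20 − 4.7)/(4.7 − 1.500) = 358.6 L/s.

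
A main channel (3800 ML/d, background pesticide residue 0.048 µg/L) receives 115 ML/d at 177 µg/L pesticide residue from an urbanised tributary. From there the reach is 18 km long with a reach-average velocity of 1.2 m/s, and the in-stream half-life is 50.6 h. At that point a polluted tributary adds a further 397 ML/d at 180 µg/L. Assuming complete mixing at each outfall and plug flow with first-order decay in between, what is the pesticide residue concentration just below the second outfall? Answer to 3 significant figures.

Mass balance: C = (3800·0.04800 + 115.0·177.0) / 3915 = 20540/3915 = 5.246 µg/L; combined flow 3915 ML/d.
Travel time t = 18·1000 / 1.2 = 15000 s = 4.167 h.
Half-life 50.6 h → k = ln 2 / 50.6 = 0.01370 h⁻¹ = 0.3288 d⁻¹.
Decay over the reach: 5.246·exp(−kt) = 5.246·0.9445 = 4.955 µg/L.
At the second outfall, C = (3915·4.955 + 397.0·180.0) / (3915 + 397.0) = 21.07 µg/L.

21.1 µg/L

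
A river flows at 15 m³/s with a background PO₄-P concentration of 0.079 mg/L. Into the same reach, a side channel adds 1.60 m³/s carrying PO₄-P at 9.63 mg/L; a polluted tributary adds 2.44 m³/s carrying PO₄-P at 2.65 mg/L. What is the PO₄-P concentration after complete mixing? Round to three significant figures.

1.21 mg/L

After mixing, C = (15.00·0.07900 + 1.600·9.630 + 2.440·2.650) / 19.04 = 23.06/19.04 = 1.211 mg/L.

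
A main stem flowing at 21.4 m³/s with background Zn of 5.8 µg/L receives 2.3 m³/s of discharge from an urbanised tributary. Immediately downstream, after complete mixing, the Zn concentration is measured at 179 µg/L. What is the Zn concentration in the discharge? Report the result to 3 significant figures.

Mass balance: 21.40·5.800 + 2.300·Cₑ = 23.70·179.0
→ Cₑ = (23.70·179.0 − 21.40·5.800) / 2.300 = 1791 µg/L.

1790 µg/L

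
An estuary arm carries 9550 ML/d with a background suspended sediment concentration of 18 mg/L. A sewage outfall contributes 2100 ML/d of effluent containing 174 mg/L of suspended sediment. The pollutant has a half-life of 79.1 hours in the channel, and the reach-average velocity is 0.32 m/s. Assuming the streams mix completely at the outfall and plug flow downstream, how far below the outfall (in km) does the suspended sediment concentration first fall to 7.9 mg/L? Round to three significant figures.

232 km

Mass balance: C = (9550·18.00 + 2100·174.0) / 11650 = 537300/11650 = 46.12 mg/L.
Half-life 79.1 h → k = ln 2 / 79.1 = 0.008763 h⁻¹ = 0.2103 d⁻¹.
Set 46.12·exp(−k·t) = 7.9 → t = ln(46.12/7.9)/k = 724800 s = 201.3 h.
Distance = v·t = 0.32·724800 = 232000 m = 232.0 km.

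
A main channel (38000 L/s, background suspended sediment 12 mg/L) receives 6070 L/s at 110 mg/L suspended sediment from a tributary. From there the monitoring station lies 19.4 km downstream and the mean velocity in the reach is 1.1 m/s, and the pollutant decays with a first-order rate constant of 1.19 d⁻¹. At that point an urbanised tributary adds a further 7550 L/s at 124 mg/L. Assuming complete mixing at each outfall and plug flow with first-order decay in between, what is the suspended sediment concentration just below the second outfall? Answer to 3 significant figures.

Flow-weighted average: C = (38000·12.00 + 6070·110.0) / 44070 = 1124000/44070 = 25.50 mg/L; combined flow 44070 L/s.
Travel time t = 19.4·1000 / 1.1 = 17640 s = 4.899 h.
Decay over the reach: 25.50·exp(−kt) = 25.50·0.7843 = 20.00 mg/L.
At the second outfall, C = (44070·20.00 + 7550·124.0) / (44070 + 7550) = 35.21 mg/L.

35.2 mg/L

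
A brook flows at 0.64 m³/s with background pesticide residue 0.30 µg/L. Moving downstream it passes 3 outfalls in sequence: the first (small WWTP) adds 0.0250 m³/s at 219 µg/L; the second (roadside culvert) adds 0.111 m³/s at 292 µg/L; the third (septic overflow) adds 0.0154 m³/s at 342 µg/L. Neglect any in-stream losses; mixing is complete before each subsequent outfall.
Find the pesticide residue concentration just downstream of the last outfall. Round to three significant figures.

54.8 µg/L

After outfall 1: Q = 0.6400 + 0.02500 = 0.6650 m³/s; C = (0.6400·0.3000 + 0.02500·219.0)/0.6650 = 8.522 µg/L.
After outfall 2: Q = 0.6650 + 0.1110 = 0.7760 m³/s; C = (0.6650·8.522 + 0.1110·292.0)/0.7760 = 49.07 µg/L.
After outfall 3: Q = 0.7760 + 0.01540 = 0.7914 m³/s; C = (0.7760·49.07 + 0.01540·342.0)/0.7914 = 54.77 µg/L.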